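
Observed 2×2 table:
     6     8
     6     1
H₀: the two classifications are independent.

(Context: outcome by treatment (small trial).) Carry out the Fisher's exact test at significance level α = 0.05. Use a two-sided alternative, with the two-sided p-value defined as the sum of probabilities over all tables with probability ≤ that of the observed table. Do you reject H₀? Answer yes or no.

reject H₀: no

Margins: r₁=14, r₂=7, c₁=12, c₂=9, n=21
p_obs = C(14,6)·C(7,6)/C(21,12); sum pmf over tables with pmf ≤ p_obs
p-value (two-sided) = 0.15882
At α=0.05: p ≥ α → fail to reject H₀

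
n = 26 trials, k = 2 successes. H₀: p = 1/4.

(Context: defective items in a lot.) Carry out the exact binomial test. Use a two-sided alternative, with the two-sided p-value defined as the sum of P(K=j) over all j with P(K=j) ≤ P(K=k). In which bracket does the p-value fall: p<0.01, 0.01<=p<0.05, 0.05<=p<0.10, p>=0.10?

Exact binomial: n=26, k=2, p₀=1/4=0.2500
P(X=j) = C(n,j)·p₀^j·(1−p₀)^(n−j); p = Σ P(X=j) over j with P(X=j) ≤ P(X=2)
p-value (two-sided) = 0.04131
→ bracket: 0.01<=p<0.05

p-value bracket: 0.01<=p<0.05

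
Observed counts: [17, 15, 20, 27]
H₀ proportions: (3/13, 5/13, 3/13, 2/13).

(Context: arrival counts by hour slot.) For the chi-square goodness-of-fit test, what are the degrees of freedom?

df = k − 1 = 4 − 1 = 3

degrees of freedom = 3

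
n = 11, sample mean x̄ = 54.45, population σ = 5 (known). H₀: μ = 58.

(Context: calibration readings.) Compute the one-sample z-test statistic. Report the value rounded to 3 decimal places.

test statistic = -2.355

SE = σ/√n = 5/√11 = 1.5076
z = (x̄−μ₀)/SE = (54.45−58)/1.5076 = -2.3548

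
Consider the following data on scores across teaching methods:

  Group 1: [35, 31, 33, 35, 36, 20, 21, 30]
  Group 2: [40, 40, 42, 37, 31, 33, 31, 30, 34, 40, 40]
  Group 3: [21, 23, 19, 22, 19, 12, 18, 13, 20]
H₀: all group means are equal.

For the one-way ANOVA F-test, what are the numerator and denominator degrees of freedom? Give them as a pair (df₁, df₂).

degrees of freedom = [2, 25]

k = 3 groups, N = 28 total
df = (k−1, N−k) = (3−1, 28−3) = (2, 25)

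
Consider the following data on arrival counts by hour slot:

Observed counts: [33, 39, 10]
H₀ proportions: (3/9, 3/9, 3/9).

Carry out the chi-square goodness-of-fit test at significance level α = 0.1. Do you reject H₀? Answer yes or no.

reject H₀: yes

n = 82; E_i = n·p_i = [27.33, 27.33, 27.33]
χ² = (33−27.33)²/27.33 + (39−27.33)²/27.33 + (10−27.33)²/27.33 = 17.1463
df = 2
p-value (upper-tail) = 0.00019
At α=0.1: p < α → reject H₀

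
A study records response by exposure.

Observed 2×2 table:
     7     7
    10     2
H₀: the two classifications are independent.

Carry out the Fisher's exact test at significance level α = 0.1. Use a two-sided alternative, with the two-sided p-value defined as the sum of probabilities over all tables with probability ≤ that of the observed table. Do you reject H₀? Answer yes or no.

reject H₀: no

Margins: r₁=14, r₂=12, c₁=17, c₂=9, n=26
p_obs = C(14,7)·C(12,10)/C(26,17); sum pmf over tables with pmf ≤ p_obs
p-value (two-sided) = 0.11002
At α=0.1: p ≥ α → fail to reject H₀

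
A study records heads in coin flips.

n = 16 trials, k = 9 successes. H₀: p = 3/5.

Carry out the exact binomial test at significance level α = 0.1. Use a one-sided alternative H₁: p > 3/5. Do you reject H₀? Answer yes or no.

reject H₀: no

Exact binomial: n=16, k=9, p₀=3/5=0.6000
P(X≥9) from Σ C(n,i)·p₀^i·(1−p₀)^(n−i)
p-value (one-sided, H₁ greater) = 0.71606
At α=0.1: p ≥ α → fail to reject H₀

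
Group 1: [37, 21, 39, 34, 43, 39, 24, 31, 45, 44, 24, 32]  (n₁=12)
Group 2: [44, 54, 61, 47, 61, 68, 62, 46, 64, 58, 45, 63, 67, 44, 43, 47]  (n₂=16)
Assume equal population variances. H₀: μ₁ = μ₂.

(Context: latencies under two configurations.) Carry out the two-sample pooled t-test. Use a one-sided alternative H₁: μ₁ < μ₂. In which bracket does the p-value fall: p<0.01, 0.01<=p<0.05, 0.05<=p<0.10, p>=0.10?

x̄₁=34.417, s₁=8.207, n₁=12
x̄₂=54.625, s₂=9.244, n₂=16
s_p² = [11·8.207² + 15·9.244²]/26 = 77.7949
SE = √(s_p²·(1/12+1/16)) = 3.3682
t = (34.417−54.625)/3.3682 = -5.9997
df = 26
p-value (one-sided, H₁ less) = 0.00000
→ bracket: p<0.01

p-value bracket: p<0.01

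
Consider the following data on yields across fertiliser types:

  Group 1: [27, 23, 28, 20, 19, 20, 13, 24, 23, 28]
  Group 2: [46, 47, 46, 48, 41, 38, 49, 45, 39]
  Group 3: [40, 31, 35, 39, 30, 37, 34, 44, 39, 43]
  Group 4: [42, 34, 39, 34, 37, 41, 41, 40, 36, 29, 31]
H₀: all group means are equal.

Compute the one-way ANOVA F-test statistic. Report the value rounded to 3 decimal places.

test statistic = 40.786

Group means [22.50, 44.33, 37.20, 36.73], grand mean 35.000
SSB = Σnᵢ(x̄ᵢ−x̄)² = 2427.718; SSW = ΣΣ(x−x̄ᵢ)² = 714.282
MSB = 2427.718/3 = 809.2394; MSW = 714.282/36 = 19.8412
F = MSB/MSW = 40.7859
df = (3, 36)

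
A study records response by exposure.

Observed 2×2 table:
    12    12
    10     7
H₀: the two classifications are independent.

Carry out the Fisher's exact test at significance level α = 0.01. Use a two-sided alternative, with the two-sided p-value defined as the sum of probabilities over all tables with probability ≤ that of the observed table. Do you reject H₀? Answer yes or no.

reject H₀: no

Margins: r₁=24, r₂=17, c₁=22, c₂=19, n=41
p_obs = C(24,12)·C(17,10)/C(41,22); sum pmf over tables with pmf ≤ p_obs
p-value (two-sided) = 0.75198
At α=0.01: p ≥ α → fail to reject H₀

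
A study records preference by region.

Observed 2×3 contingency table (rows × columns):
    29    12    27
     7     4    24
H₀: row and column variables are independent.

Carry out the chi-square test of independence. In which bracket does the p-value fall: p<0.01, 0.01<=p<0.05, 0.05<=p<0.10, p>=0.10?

p-value bracket: 0.01<=p<0.05

Row totals [68, 35], col totals [36, 16, 51], n=103
χ² = (29−23.77)²/23.77 + (12−10.56)²/10.56 + (27−33.67)²/33.67 + (7−12.23)²/12.23 + (4−5.44)²/5.44 + (24−17.33)²/17.33 = 7.8543
df = 2
p-value (upper-tail) = 0.01970
→ bracket: 0.01<=p<0.05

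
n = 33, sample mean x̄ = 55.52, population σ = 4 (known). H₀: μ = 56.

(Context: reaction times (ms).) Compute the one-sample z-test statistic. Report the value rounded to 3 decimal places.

test statistic = -0.689

SE = σ/√n = 4/√33 = 0.6963
z = (x̄−μ₀)/SE = (55.52−56)/0.6963 = -0.6893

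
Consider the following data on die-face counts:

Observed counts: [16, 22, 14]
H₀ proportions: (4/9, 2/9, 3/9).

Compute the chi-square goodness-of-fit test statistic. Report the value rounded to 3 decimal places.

test statistic = 12.269

n = 52; E_i = n·p_i = [23.11, 11.56, 17.33]
χ² = (16−23.11)²/23.11 + (22−11.56)²/11.56 + (14−17.33)²/17.33 = 12.2692
df = 2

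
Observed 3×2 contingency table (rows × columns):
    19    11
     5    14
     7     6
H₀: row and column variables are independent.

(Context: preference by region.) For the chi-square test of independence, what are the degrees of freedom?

df = (r−1)(c−1) = (3−1)·(2−1) = 2

degrees of freedom = 2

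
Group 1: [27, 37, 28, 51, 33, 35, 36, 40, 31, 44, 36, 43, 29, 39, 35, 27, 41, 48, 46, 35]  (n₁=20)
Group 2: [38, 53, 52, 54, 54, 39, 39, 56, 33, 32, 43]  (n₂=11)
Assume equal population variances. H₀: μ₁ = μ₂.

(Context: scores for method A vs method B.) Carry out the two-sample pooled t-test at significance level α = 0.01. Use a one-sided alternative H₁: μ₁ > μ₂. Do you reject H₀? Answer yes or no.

x̄₁=37.050, s₁=6.970, n₁=20
x̄₂=44.818, s₂=9.130, n₂=11
s_p² = [19·6.970² + 10·9.130²]/29 = 60.5719
SE = √(s_p²·(1/20+1/11)) = 2.9215
t = (37.050−44.818)/2.9215 = -2.6590
df = 29
p-value (one-sided, H₁ greater) = 0.99369
At α=0.01: p ≥ α → fail to reject H₀

reject H₀: no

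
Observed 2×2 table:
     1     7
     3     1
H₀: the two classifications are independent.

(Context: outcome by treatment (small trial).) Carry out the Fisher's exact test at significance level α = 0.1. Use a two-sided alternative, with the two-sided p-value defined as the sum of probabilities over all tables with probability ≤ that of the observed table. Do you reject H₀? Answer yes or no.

reject H₀: yes

Margins: r₁=8, r₂=4, c₁=4, c₂=8, n=12
p_obs = C(8,1)·C(4,3)/C(12,4); sum pmf over tables with pmf ≤ p_obs
p-value (two-sided) = 0.06667
At α=0.1: p < α → reject H₀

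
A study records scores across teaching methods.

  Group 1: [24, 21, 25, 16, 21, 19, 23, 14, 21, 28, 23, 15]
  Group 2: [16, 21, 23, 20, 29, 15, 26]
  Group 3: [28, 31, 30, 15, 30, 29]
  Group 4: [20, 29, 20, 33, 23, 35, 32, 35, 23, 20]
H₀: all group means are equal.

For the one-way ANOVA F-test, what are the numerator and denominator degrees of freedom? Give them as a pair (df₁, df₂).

k = 4 groups, N = 35 total
df = (k−1, N−k) = (4−1, 35−4) = (3, 31)

degrees of freedom = [3, 31]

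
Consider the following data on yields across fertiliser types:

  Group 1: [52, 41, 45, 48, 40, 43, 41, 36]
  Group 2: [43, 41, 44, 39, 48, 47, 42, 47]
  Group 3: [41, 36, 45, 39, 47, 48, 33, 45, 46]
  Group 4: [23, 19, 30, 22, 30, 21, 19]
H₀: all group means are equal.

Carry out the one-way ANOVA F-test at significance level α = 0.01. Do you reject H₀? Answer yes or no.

Group means [43.25, 43.88, 42.22, 23.43], grand mean 38.781
SSB = Σnᵢ(x̄ᵢ−x̄)² = 2123.824; SSW = ΣΣ(x−x̄ᵢ)² = 603.645
MSB = 2123.824/3 = 707.9413; MSW = 603.645/28 = 21.5587
F = MSB/MSW = 32.8378
df = (3, 28)
p-value (upper-tail) = 0.00000
At α=0.01: p < α → reject H₀

reject H₀: yes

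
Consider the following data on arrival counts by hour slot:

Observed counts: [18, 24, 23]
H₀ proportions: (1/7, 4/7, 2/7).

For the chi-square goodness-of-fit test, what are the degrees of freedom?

degrees of freedom = 2

df = k − 1 = 3 − 1 = 2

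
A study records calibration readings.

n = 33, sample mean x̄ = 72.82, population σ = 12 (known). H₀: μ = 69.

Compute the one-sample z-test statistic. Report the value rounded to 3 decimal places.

SE = σ/√n = 12/√33 = 2.0889
z = (x̄−μ₀)/SE = (72.82−69)/2.0889 = 1.8287

test statistic = 1.829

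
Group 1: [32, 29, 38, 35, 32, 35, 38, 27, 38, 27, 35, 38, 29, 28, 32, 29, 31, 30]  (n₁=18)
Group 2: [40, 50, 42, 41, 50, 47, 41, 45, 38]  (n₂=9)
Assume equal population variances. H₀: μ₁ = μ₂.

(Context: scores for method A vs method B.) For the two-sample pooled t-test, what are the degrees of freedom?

degrees of freedom = 25

df = n₁ + n₂ − 2 = 18 + 9 − 2 = 25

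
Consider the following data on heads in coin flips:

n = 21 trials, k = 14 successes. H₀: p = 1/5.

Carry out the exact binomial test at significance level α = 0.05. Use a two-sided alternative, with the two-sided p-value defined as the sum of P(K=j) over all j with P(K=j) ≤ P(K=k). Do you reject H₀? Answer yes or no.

reject H₀: yes

Exact binomial: n=21, k=14, p₀=1/5=0.2000
P(X=j) = C(n,j)·p₀^j·(1−p₀)^(n−j); p = Σ P(X=j) over j with P(X=j) ≤ P(X=14)
p-value (two-sided) = 0.00000
At α=0.05: p < α → reject H₀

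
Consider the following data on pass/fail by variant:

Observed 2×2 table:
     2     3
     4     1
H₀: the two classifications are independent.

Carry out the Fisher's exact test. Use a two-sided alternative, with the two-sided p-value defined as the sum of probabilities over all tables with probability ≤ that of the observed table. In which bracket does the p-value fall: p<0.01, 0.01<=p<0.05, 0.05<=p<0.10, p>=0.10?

Margins: r₁=5, r₂=5, c₁=6, c₂=4, n=10
p_obs = C(5,2)·C(5,4)/C(10,6); sum pmf over tables with pmf ≤ p_obs
p-value (two-sided) = 0.52381
→ bracket: p>=0.10

p-value bracket: p>=0.10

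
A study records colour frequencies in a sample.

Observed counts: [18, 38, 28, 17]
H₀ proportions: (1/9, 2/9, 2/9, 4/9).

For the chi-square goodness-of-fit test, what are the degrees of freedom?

degrees of freedom = 3

df = k − 1 = 4 − 1 = 3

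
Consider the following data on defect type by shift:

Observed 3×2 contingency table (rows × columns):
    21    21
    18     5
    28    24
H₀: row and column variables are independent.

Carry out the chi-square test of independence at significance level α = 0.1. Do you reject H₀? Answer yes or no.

reject H₀: yes

Row totals [42, 23, 52], col totals [67, 50], n=117
χ² = (21−24.05)²/24.05 + (21−17.95)²/17.95 + (18−13.17)²/13.17 + (5−9.83)²/9.83 + (28−29.78)²/29.78 + (24−22.22)²/22.22 = 5.2973
df = 2
p-value (upper-tail) = 0.07075
At α=0.1: p < α → reject H₀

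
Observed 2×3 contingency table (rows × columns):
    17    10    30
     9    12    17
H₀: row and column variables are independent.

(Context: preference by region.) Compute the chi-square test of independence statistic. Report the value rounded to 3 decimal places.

test statistic = 2.541

Row totals [57, 38], col totals [26, 22, 47], n=95
χ² = (17−15.60)²/15.60 + (10−13.20)²/13.20 + (30−28.20)²/28.20 + (9−10.40)²/10.40 + (12−8.80)²/8.80 + (17−18.80)²/18.80 = 2.5407
df = 2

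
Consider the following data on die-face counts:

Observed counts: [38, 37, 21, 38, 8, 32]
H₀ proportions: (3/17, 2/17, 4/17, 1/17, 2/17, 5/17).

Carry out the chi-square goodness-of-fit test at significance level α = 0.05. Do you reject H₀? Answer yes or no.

n = 174; E_i = n·p_i = [30.71, 20.47, 40.94, 10.24, 20.47, 51.18]
χ² = (38−30.71)²/30.71 + (37−20.47)²/20.47 + (21−40.94)²/40.94 + (38−10.24)²/10.24 + (8−20.47)²/20.47 + (32−51.18)²/51.18 = 114.8909
df = 5
p-value (upper-tail) = 0.00000
At α=0.05: p < α → reject H₀

reject H₀: yes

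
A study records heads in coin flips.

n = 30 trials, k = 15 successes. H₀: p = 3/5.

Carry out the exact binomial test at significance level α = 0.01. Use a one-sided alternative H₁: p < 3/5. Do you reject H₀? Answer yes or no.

Exact binomial: n=30, k=15, p₀=3/5=0.6000
P(X≤15) from Σ C(n,i)·p₀^i·(1−p₀)^(n−i)
p-value (one-sided, H₁ less) = 0.17537
At α=0.01: p ≥ α → fail to reject H₀

reject H₀: no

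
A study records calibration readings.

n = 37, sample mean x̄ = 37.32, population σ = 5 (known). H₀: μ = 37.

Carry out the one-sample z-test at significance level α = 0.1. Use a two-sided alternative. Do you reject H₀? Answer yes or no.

reject H₀: no

SE = σ/√n = 5/√37 = 0.8220
z = (x̄−μ₀)/SE = (37.32−37)/0.8220 = 0.3893
p-value (two-sided) = 0.69706
At α=0.1: p ≥ α → fail to reject H₀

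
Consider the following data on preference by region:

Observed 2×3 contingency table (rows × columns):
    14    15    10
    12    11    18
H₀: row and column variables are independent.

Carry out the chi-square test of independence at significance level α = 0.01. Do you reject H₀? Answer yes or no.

reject H₀: no

Row totals [39, 41], col totals [26, 26, 28], n=80
χ² = (14−12.68)²/12.68 + (15−12.68)²/12.68 + (10−13.65)²/13.65 + (12−13.32)²/13.32 + (11−13.32)²/13.32 + (18−14.35)²/14.35 = 3.0068
df = 2
p-value (upper-tail) = 0.22237
At α=0.01: p ≥ α → fail to reject H₀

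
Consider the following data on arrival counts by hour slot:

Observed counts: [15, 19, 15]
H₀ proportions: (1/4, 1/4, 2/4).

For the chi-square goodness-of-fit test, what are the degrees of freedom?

df = k − 1 = 3 − 1 = 2

degrees of freedom = 2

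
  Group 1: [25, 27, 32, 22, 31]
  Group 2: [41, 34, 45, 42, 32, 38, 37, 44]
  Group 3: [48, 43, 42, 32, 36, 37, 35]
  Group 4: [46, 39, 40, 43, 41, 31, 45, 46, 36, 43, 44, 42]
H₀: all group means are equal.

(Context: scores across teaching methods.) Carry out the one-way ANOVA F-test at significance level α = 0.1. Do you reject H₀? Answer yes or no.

Group means [27.40, 39.12, 39.00, 41.33], grand mean 38.094
SSB = Σnᵢ(x̄ᵢ−x̄)² = 711.977; SSW = ΣΣ(x−x̄ᵢ)² = 618.742
MSB = 711.977/3 = 237.3257; MSW = 618.742/28 = 22.0979
F = MSB/MSW = 10.7397
df = (3, 28)
p-value (upper-tail) = 0.00007
At α=0.1: p < α → reject H₀

reject H₀: yes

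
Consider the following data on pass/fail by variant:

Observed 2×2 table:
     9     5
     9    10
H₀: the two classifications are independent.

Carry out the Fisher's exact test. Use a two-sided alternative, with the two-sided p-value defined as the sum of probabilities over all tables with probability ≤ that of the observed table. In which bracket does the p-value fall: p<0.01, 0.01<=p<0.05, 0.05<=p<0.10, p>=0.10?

p-value bracket: p>=0.10

Margins: r₁=14, r₂=19, c₁=18, c₂=15, n=33
p_obs = C(14,9)·C(19,9)/C(33,18); sum pmf over tables with pmf ≤ p_obs
p-value (two-sided) = 0.48242
→ bracket: p>=0.10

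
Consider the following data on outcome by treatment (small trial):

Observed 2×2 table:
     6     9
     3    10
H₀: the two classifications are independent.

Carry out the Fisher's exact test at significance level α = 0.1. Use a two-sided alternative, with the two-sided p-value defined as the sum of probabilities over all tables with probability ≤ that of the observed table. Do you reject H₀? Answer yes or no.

Margins: r₁=15, r₂=13, c₁=9, c₂=19, n=28
p_obs = C(15,6)·C(13,3)/C(28,9); sum pmf over tables with pmf ≤ p_obs
p-value (two-sided) = 0.43478
At α=0.1: p ≥ α → fail to reject H₀

reject H₀: no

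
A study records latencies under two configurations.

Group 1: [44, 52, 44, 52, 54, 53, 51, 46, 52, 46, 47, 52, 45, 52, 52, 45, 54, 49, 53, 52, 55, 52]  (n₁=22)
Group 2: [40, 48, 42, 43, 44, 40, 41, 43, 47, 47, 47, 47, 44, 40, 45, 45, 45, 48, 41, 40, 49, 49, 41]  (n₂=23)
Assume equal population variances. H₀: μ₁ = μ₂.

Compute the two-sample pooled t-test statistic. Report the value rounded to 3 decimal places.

x̄₁=50.091, s₁=3.598, n₁=22
x̄₂=44.174, s₂=3.143, n₂=23
s_p² = [21·3.598² + 22·3.143²]/43 = 11.3749
SE = √(s_p²·(1/22+1/23)) = 1.0058
t = (50.091−44.174)/1.0058 = 5.8830
df = 43

test statistic = 5.883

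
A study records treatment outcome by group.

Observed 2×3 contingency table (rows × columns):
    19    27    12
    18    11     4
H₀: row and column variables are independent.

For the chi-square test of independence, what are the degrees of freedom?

degrees of freedom = 2

df = (r−1)(c−1) = (2−1)·(3−1) = 2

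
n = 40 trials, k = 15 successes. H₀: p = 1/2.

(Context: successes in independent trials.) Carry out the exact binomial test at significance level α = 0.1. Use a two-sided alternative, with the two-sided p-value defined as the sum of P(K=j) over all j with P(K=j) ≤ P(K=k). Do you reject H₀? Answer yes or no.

Exact binomial: n=40, k=15, p₀=1/2=0.5000
P(X=j) = C(n,j)·p₀^j·(1−p₀)^(n−j); p = Σ P(X=j) over j with P(X=j) ≤ P(X=15)
p-value (two-sided) = 0.15386
At α=0.1: p ≥ α → fail to reject H₀

reject H₀: no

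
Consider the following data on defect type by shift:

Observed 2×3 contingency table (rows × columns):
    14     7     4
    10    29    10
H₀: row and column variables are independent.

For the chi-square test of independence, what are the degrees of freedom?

df = (r−1)(c−1) = (2−1)·(3−1) = 2

degrees of freedom = 2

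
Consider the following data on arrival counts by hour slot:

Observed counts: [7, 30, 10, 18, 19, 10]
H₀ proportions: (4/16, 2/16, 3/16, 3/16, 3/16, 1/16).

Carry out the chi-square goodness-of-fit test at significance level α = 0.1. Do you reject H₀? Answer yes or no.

n = 94; E_i = n·p_i = [23.50, 11.75, 17.62, 17.62, 17.62, 5.88]
χ² = (7−23.50)²/23.50 + (30−11.75)²/11.75 + (10−17.62)²/17.62 + (18−17.62)²/17.62 + (19−17.62)²/17.62 + (10−5.88)²/5.88 = 46.2411
df = 5
p-value (upper-tail) = 0.00000
At α=0.1: p < α → reject H₀

reject H₀: yes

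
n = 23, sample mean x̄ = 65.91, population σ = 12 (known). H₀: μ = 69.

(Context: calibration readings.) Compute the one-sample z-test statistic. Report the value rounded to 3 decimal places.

test statistic = -1.235

SE = σ/√n = 12/√23 = 2.5022
z = (x̄−μ₀)/SE = (65.91−69)/2.5022 = -1.2349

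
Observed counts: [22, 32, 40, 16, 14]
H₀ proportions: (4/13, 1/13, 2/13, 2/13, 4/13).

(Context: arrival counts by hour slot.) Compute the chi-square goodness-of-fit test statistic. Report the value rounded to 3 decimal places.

n = 124; E_i = n·p_i = [38.15, 9.54, 19.08, 19.08, 38.15]
χ² = (22−38.15)²/38.15 + (32−9.54)²/9.54 + (40−19.08)²/19.08 + (16−19.08)²/19.08 + (14−38.15)²/38.15 = 98.4677
df = 4

test statistic = 98.468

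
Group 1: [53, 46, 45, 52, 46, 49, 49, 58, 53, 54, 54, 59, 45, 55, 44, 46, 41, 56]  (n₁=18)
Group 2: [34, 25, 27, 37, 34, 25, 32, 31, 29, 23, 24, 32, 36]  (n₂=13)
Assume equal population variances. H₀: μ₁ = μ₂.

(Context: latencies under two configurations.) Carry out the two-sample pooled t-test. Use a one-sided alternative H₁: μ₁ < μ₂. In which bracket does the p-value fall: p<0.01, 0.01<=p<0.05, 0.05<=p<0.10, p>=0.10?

p-value bracket: p>=0.10

x̄₁=50.278, s₁=5.289, n₁=18
x̄₂=29.923, s₂=4.752, n₂=13
s_p² = [17·5.289² + 12·4.752²]/29 = 25.7426
SE = √(s_p²·(1/18+1/13)) = 1.8467
t = (50.278−29.923)/1.8467 = 11.0221
df = 29
p-value (one-sided, H₁ less) = 1.00000
→ bracket: p>=0.10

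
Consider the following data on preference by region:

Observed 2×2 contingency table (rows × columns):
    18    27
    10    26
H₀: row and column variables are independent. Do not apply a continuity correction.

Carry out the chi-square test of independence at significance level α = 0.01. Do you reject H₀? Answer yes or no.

Row totals [45, 36], col totals [28, 53], n=81
χ² = (18−15.56)²/15.56 + (27−29.44)²/29.44 + (10−12.44)²/12.44 + (26−23.56)²/23.56 = 1.3209
df = 1
p-value (upper-tail) = 0.25043
At α=0.01: p ≥ α → fail to reject H₀

reject H₀: no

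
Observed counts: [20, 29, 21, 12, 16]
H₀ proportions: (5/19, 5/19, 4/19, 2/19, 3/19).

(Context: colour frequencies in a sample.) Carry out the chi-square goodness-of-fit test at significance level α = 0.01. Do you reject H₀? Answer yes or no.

reject H₀: no

n = 98; E_i = n·p_i = [25.79, 25.79, 20.63, 10.32, 15.47]
χ² = (20−25.79)²/25.79 + (29−25.79)²/25.79 + (21−20.63)²/20.63 + (12−10.32)²/10.32 + (16−15.47)²/15.47 = 1.9988
df = 4
p-value (upper-tail) = 0.73598
At α=0.01: p ≥ α → fail to reject H₀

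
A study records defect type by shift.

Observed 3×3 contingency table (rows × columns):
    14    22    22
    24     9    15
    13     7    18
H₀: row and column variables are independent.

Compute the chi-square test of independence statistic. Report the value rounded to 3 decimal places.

test statistic = 11.329

Row totals [58, 48, 38], col totals [51, 38, 55], n=144
χ² = (14−20.54)²/20.54 + (22−15.31)²/15.31 + (22−22.15)²/22.15 + (24−17.00)²/17.00 + (9−12.67)²/12.67 + (15−18.33)²/18.33 + (13−13.46)²/13.46 + (7−10.03)²/10.03 + (18−14.51)²/14.51 = 11.3293
df = 4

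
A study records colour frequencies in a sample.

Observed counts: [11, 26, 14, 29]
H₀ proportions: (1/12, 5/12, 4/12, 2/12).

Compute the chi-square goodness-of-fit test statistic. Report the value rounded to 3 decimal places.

n = 80; E_i = n·p_i = [6.67, 33.33, 26.67, 13.33]
χ² = (11−6.67)²/6.67 + (26−33.33)²/33.33 + (14−26.67)²/26.67 + (29−13.33)²/13.33 = 28.8550
df = 3

test statistic = 28.855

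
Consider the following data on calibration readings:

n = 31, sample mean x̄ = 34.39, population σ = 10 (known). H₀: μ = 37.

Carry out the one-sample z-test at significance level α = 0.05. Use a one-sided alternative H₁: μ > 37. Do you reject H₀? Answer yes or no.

reject H₀: no

SE = σ/√n = 10/√31 = 1.7961
z = (x̄−μ₀)/SE = (34.39−37)/1.7961 = -1.4532
p-value (one-sided, H₁ greater) = 0.92691
At α=0.05: p ≥ α → fail to reject H₀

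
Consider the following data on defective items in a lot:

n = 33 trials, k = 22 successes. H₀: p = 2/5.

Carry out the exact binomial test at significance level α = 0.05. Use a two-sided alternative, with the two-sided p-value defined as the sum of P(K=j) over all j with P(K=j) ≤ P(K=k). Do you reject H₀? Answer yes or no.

Exact binomial: n=33, k=22, p₀=2/5=0.4000
P(X=j) = C(n,j)·p₀^j·(1−p₀)^(n−j); p = Σ P(X=j) over j with P(X=j) ≤ P(X=22)
p-value (two-sided) = 0.00225
At α=0.05: p < α → reject H₀

reject H₀: yes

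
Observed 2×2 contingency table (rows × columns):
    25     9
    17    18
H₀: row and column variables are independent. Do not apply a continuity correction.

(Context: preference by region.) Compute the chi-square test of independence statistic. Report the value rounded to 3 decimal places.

Row totals [34, 35], col totals [42, 27], n=69
χ² = (25−20.70)²/20.70 + (9−13.30)²/13.30 + (17−21.30)²/21.30 + (18−13.70)²/13.70 = 4.5103
df = 1

test statistic = 4.510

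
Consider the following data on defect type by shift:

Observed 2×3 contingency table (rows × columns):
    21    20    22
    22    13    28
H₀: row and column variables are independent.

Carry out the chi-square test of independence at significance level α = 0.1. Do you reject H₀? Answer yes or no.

reject H₀: no

Row totals [63, 63], col totals [43, 33, 50], n=126
χ² = (21−21.50)²/21.50 + (20−16.50)²/16.50 + (22−25.00)²/25.00 + (22−21.50)²/21.50 + (13−16.50)²/16.50 + (28−25.00)²/25.00 = 2.2281
df = 2
p-value (upper-tail) = 0.32823
At α=0.1: p ≥ α → fail to reject H₀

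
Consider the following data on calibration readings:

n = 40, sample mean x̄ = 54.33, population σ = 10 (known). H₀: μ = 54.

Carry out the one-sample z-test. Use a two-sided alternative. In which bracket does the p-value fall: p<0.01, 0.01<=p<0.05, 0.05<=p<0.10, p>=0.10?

SE = σ/√n = 10/√40 = 1.5811
z = (x̄−μ₀)/SE = (54.33−54)/1.5811 = 0.2087
p-value (two-sided) = 0.83467
→ bracket: p>=0.10

p-value bracket: p>=0.10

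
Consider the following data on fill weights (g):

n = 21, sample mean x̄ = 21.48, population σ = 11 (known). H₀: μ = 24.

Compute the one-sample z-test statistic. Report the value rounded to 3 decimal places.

test statistic = -1.050

SE = σ/√n = 11/√21 = 2.4004
z = (x̄−μ₀)/SE = (21.48−24)/2.4004 = -1.0498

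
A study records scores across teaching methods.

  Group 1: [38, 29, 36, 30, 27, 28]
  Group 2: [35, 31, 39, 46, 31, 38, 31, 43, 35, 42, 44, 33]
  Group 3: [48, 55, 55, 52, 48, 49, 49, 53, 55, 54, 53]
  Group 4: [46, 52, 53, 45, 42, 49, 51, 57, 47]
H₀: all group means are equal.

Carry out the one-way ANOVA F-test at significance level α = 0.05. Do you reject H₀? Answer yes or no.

Group means [31.33, 37.33, 51.91, 49.11], grand mean 43.395
SSB = Σnᵢ(x̄ᵢ−x̄)² = 2405.281; SSW = ΣΣ(x−x̄ᵢ)² = 683.798
MSB = 2405.281/3 = 801.7603; MSW = 683.798/34 = 20.1117
F = MSB/MSW = 39.8654
df = (3, 34)
p-value (upper-tail) = 0.00000
At α=0.05: p < α → reject H₀

reject H₀: yes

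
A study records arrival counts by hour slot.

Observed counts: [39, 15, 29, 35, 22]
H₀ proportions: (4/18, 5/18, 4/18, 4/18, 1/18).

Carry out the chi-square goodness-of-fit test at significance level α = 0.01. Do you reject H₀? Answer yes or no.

n = 140; E_i = n·p_i = [31.11, 38.89, 31.11, 31.11, 7.78]
χ² = (39−31.11)²/31.11 + (15−38.89)²/38.89 + (29−31.11)²/31.11 + (35−31.11)²/31.11 + (22−7.78)²/7.78 = 43.3107
df = 4
p-value (upper-tail) = 0.00000
At α=0.01: p < α → reject H₀

reject H₀: yes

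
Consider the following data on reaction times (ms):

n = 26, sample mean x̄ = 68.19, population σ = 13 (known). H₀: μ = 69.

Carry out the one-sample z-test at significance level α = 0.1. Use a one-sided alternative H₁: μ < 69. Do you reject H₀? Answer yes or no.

SE = σ/√n = 13/√26 = 2.5495
z = (x̄−μ₀)/SE = (68.19−69)/2.5495 = -0.3177
p-value (one-sided, H₁ less) = 0.37535
At α=0.1: p ≥ α → fail to reject H₀

reject H₀: no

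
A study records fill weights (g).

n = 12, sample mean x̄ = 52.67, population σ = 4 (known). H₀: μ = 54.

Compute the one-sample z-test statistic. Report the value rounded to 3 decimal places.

test statistic = -1.152

SE = σ/√n = 4/√12 = 1.1547
z = (x̄−μ₀)/SE = (52.67−54)/1.1547 = -1.1518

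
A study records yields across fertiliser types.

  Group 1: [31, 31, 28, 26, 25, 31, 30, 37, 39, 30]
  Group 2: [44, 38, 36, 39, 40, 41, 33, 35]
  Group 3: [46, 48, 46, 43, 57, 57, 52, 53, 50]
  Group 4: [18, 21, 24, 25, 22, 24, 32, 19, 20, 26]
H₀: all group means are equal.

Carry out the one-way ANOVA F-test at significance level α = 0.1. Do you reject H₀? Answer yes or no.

Group means [30.80, 38.25, 50.22, 23.10], grand mean 35.054
SSB = Σnᵢ(x̄ᵢ−x̄)² = 3762.336; SSW = ΣΣ(x−x̄ᵢ)² = 605.556
MSB = 3762.336/3 = 1254.1121; MSW = 605.556/33 = 18.3502
F = MSB/MSW = 68.3434
df = (3, 33)
p-value (upper-tail) = 0.00000
At α=0.1: p < α → reject H₀

reject H₀: yes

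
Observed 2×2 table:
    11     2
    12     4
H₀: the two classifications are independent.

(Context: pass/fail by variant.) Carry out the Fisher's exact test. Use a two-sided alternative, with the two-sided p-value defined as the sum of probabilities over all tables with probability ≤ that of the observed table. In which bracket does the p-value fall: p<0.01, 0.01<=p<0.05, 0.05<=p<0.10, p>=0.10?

p-value bracket: p>=0.10

Margins: r₁=13, r₂=16, c₁=23, c₂=6, n=29
p_obs = C(13,11)·C(16,12)/C(29,23); sum pmf over tables with pmf ≤ p_obs
p-value (two-sided) = 0.66284
→ bracket: p>=0.10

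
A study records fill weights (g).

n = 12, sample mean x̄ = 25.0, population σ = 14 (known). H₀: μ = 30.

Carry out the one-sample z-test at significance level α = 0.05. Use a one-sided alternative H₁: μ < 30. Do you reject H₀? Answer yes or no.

reject H₀: no

SE = σ/√n = 14/√12 = 4.0415
z = (x̄−μ₀)/SE = (25.0−30)/4.0415 = -1.2372
p-value (one-sided, H₁ less) = 0.10801
At α=0.05: p ≥ α → fail to reject H₀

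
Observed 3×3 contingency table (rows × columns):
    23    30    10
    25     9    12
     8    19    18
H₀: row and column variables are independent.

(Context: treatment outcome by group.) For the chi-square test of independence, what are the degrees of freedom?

degrees of freedom = 4

df = (r−1)(c−1) = (3−1)·(3−1) = 4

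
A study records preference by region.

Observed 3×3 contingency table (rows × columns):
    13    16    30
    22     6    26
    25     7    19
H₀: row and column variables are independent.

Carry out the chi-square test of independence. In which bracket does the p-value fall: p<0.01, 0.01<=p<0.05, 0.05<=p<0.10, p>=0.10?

Row totals [59, 54, 51], col totals [60, 29, 75], n=164
χ² = (13−21.59)²/21.59 + (16−10.43)²/10.43 + (30−26.98)²/26.98 + (22−19.76)²/19.76 + (6−9.55)²/9.55 + (26−24.70)²/24.70 + (25−18.66)²/18.66 + (7−9.02)²/9.02 + (19−23.32)²/23.32 = 11.7740
df = 4
p-value (upper-tail) = 0.01911
→ bracket: 0.01<=p<0.05

p-value bracket: 0.01<=p<0.05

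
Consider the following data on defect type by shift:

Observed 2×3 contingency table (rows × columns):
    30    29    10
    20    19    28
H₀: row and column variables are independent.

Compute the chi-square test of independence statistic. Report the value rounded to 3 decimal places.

Row totals [69, 67], col totals [50, 48, 38], n=136
χ² = (30−25.37)²/25.37 + (29−24.35)²/24.35 + (10−19.28)²/19.28 + (20−24.63)²/24.63 + (19−23.65)²/23.65 + (28−18.72)²/18.72 = 12.5830
df = 2

test statistic = 12.583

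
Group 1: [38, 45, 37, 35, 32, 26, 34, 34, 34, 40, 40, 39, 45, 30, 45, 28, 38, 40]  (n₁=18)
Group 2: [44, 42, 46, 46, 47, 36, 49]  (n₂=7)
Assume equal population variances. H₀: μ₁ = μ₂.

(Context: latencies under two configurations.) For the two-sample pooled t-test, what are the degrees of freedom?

df = n₁ + n₂ − 2 = 18 + 7 − 2 = 23

degrees of freedom = 23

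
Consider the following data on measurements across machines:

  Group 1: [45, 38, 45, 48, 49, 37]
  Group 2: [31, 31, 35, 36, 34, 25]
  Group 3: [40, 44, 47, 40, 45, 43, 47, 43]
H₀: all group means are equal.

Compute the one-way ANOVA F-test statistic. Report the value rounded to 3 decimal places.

Group means [43.67, 32.00, 43.62], grand mean 40.150
SSB = Σnᵢ(x̄ᵢ−x̄)² = 569.342; SSW = ΣΣ(x−x̄ᵢ)² = 259.208
MSB = 569.342/2 = 284.6708; MSW = 259.208/17 = 15.2475
F = MSB/MSW = 18.6699
df = (2, 17)

test statistic = 18.670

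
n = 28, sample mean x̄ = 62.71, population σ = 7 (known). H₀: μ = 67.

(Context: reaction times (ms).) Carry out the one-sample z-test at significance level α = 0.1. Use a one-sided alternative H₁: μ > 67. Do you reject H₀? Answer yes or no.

reject H₀: no

SE = σ/√n = 7/√28 = 1.3229
z = (x̄−μ₀)/SE = (62.71−67)/1.3229 = -3.2429
p-value (one-sided, H₁ greater) = 0.99941
At α=0.1: p ≥ α → fail to reject H₀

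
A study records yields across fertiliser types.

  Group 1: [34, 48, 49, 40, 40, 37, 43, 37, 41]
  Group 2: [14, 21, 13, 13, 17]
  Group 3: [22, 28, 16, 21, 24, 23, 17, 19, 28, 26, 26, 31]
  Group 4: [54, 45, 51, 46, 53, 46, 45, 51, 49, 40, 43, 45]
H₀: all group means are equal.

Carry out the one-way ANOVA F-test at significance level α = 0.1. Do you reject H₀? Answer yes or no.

Group means [41.00, 15.60, 23.42, 47.33], grand mean 34.105
SSB = Σnᵢ(x̄ᵢ−x̄)² = 5610.796; SSW = ΣΣ(x−x̄ᵢ)² = 682.783
MSB = 5610.796/3 = 1870.2652; MSW = 682.783/34 = 20.0819
F = MSB/MSW = 93.1321
df = (3, 34)
p-value (upper-tail) = 0.00000
At α=0.1: p < α → reject H₀

reject H₀: yes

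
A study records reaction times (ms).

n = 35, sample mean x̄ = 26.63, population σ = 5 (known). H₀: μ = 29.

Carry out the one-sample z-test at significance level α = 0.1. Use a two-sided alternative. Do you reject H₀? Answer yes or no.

reject H₀: yes

SE = σ/√n = 5/√35 = 0.8452
z = (x̄−μ₀)/SE = (26.63−29)/0.8452 = -2.8042
p-value (two-sided) = 0.00504
At α=0.1: p < α → reject H₀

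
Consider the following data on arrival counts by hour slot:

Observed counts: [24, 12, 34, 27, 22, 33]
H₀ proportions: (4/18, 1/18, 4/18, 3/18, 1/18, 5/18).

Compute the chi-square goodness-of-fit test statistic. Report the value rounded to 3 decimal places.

test statistic = 28.213

n = 152; E_i = n·p_i = [33.78, 8.44, 33.78, 25.33, 8.44, 42.22]
χ² = (24−33.78)²/33.78 + (12−8.44)²/8.44 + (34−33.78)²/33.78 + (27−25.33)²/25.33 + (22−8.44)²/8.44 + (33−42.22)²/42.22 = 28.2132
df = 5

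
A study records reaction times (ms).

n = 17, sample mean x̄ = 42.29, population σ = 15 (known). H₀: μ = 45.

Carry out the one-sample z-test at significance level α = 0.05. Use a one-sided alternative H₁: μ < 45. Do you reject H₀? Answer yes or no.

reject H₀: no

SE = σ/√n = 15/√17 = 3.6380
z = (x̄−μ₀)/SE = (42.29−45)/3.6380 = -0.7449
p-value (one-sided, H₁ less) = 0.22816
At α=0.05: p ≥ α → fail to reject H₀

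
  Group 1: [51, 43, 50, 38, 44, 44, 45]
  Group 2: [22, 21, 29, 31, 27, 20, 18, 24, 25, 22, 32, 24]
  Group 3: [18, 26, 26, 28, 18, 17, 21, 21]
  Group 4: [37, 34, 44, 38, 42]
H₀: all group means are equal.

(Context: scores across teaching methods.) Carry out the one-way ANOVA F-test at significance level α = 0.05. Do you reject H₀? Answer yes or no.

Group means [45.00, 24.58, 21.88, 39.00], grand mean 30.625
SSB = Σnᵢ(x̄ᵢ−x̄)² = 2847.708; SSW = ΣΣ(x−x̄ᵢ)² = 519.792
MSB = 2847.708/3 = 949.2361; MSW = 519.792/28 = 18.5640
F = MSB/MSW = 51.1332
df = (3, 28)
p-value (upper-tail) = 0.00000
At α=0.05: p < α → reject H₀

reject H₀: yes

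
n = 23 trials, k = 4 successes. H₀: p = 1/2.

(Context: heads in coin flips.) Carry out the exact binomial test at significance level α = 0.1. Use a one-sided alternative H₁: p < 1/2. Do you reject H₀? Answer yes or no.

Exact binomial: n=23, k=4, p₀=1/2=0.5000
P(X≤4) from Σ C(n,i)·p₀^i·(1−p₀)^(n−i)
p-value (one-sided, H₁ less) = 0.00130
At α=0.1: p < α → reject H₀

reject H₀: yes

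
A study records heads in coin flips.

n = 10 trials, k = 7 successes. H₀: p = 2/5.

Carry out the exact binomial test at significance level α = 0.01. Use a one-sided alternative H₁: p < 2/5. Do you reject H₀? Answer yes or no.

reject H₀: no

Exact binomial: n=10, k=7, p₀=2/5=0.4000
P(X≤7) from Σ C(n,i)·p₀^i·(1−p₀)^(n−i)
p-value (one-sided, H₁ less) = 0.98771
At α=0.01: p ≥ α → fail to reject H₀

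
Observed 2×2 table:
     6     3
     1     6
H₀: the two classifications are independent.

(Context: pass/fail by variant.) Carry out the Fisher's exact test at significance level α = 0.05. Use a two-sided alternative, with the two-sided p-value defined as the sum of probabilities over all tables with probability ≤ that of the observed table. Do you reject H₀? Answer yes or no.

Margins: r₁=9, r₂=7, c₁=7, c₂=9, n=16
p_obs = C(9,6)·C(7,1)/C(16,7); sum pmf over tables with pmf ≤ p_obs
p-value (two-sided) = 0.06014
At α=0.05: p ≥ α → fail to reject H₀

reject H₀: no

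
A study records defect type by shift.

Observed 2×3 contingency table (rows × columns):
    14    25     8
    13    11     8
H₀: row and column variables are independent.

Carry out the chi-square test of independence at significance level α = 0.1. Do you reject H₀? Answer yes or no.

Row totals [47, 32], col totals [27, 36, 16], n=79
χ² = (14−16.06)²/16.06 + (25−21.42)²/21.42 + (8−9.52)²/9.52 + (13−10.94)²/10.94 + (11−14.58)²/14.58 + (8−6.48)²/6.48 = 2.7319
df = 2
p-value (upper-tail) = 0.25514
At α=0.1: p ≥ α → fail to reject H₀

reject H₀: no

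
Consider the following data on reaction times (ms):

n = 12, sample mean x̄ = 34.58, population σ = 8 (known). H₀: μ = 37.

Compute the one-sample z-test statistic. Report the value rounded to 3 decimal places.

SE = σ/√n = 8/√12 = 2.3094
z = (x̄−μ₀)/SE = (34.58−37)/2.3094 = -1.0479

test statistic = -1.048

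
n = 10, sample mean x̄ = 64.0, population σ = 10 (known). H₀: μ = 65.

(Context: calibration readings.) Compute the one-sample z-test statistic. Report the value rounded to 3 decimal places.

SE = σ/√n = 10/√10 = 3.1623
z = (x̄−μ₀)/SE = (64.0−65)/3.1623 = -0.3162

test statistic = -0.316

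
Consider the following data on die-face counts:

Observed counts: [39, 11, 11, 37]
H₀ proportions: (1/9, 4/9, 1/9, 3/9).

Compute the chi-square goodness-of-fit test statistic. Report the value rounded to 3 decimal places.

n = 98; E_i = n·p_i = [10.89, 43.56, 10.89, 32.67]
χ² = (39−10.89)²/10.89 + (11−43.56)²/43.56 + (11−10.89)²/10.89 + (37−32.67)²/32.67 = 97.4821
df = 3

test statistic = 97.482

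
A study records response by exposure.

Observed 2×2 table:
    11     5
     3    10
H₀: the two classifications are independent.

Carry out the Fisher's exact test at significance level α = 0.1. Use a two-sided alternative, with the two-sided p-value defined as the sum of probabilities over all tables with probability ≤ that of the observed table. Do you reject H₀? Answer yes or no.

Margins: r₁=16, r₂=13, c₁=14, c₂=15, n=29
p_obs = C(16,11)·C(13,3)/C(29,14); sum pmf over tables with pmf ≤ p_obs
p-value (two-sided) = 0.02533
At α=0.1: p < α → reject H₀

reject H₀: yes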